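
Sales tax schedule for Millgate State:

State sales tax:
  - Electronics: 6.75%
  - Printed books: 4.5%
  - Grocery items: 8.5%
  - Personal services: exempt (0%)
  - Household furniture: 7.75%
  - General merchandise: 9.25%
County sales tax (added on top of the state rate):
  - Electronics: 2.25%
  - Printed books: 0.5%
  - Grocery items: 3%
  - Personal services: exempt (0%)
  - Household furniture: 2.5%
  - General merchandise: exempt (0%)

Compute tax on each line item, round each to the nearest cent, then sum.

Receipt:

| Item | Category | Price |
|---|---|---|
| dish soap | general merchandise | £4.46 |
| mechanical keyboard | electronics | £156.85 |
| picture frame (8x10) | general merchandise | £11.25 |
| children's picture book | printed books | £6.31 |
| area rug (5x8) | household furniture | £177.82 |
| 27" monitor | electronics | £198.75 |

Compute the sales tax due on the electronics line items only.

£32.01

Mechanical keyboard £156.85: electronics → 6.75% + 2.25% county = 9% → £14.12
27" monitor £198.75: electronics → 6.75% + 2.25% county = 9% → £17.89
Tax on electronics = £14.12 + £17.89 = £32.01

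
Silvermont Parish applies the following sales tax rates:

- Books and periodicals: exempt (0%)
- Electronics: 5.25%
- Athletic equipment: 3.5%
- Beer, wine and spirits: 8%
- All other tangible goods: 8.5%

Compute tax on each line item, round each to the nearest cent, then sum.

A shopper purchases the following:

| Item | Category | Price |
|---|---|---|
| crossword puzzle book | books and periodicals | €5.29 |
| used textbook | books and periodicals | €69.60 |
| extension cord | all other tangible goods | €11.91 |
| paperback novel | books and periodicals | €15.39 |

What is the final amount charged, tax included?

Crossword puzzle book €5.29: books and periodicals → 0% → €0.00
Used textbook €69.60: books and periodicals → 0% → €0.00
Extension cord €11.91: all other tangible goods → 8.5% → €1.01
Paperback novel €15.39: books and periodicals → 0% → €0.00
Subtotal = €102.19; tax = €1.01; total due = €103.20

€103.20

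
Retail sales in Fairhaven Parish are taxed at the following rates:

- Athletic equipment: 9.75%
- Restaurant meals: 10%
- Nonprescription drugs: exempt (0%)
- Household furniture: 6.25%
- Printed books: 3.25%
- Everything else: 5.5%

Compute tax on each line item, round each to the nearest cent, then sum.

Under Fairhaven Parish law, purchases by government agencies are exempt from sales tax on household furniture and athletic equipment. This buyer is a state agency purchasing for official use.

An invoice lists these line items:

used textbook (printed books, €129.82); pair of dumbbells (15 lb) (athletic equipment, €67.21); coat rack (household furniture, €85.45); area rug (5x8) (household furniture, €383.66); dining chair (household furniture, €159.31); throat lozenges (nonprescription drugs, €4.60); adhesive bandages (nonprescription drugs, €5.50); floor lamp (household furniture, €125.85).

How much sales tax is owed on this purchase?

Used textbook €129.82: printed books → 3.25% → €4.22
Pair of dumbbells (15 lb) €67.21: athletic equipment, buyer-exempt → 0% → €0.00
Coat rack €85.45: household furniture, buyer-exempt → 0% → €0.00
Area rug (5x8) €383.66: household furniture, buyer-exempt → 0% → €0.00
Dining chair €159.31: household furniture, buyer-exempt → 0% → €0.00
Throat lozenges €4.60: nonprescription drugs → 0% → €0.00
Adhesive bandages €5.50: nonprescription drugs → 0% → €0.00
Floor lamp €125.85: household furniture, buyer-exempt → 0% → €0.00
Total tax = €4.22

€4.22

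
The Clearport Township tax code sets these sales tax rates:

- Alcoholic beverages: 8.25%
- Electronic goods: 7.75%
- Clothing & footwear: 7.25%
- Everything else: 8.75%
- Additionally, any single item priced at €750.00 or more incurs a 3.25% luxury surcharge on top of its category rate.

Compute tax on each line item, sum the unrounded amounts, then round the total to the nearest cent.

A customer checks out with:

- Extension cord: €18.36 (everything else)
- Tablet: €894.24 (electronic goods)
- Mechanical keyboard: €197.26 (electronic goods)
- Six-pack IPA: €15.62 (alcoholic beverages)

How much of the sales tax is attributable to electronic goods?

Tablet €894.24: electronic goods → 7.75% + 3.25% surcharge = 11% → €98.3664
Mechanical keyboard €197.26: electronic goods → 7.75% → €15.28765
Tax on electronic goods: unrounded sum = €113.65405 → €113.65

€113.65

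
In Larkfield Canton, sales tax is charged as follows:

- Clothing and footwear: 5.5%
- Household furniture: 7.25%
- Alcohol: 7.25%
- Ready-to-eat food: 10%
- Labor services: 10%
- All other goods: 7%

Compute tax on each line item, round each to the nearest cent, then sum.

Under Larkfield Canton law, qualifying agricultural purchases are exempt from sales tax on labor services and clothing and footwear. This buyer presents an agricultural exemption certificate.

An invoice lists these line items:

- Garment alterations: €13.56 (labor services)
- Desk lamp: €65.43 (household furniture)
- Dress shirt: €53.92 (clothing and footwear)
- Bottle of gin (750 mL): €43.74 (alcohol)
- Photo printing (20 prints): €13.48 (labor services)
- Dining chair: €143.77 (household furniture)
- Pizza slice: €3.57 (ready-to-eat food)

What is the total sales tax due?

Garment alterations €13.56: labor services, buyer-exempt → 0% → €0.00
Desk lamp €65.43: household furniture → 7.25% → €4.74
Dress shirt €53.92: clothing and footwear, buyer-exempt → 0% → €0.00
Bottle of gin (750 mL) €43.74: alcohol → 7.25% → €3.17
Photo printing (20 prints) €13.48: labor services, buyer-exempt → 0% → €0.00
Dining chair €143.77: household furniture → 7.25% → €10.42
Pizza slice €3.57: ready-to-eat food → 10% → €0.36
Total tax = €4.74 + €3.17 + €10.42 + €0.36 = €18.69

€18.69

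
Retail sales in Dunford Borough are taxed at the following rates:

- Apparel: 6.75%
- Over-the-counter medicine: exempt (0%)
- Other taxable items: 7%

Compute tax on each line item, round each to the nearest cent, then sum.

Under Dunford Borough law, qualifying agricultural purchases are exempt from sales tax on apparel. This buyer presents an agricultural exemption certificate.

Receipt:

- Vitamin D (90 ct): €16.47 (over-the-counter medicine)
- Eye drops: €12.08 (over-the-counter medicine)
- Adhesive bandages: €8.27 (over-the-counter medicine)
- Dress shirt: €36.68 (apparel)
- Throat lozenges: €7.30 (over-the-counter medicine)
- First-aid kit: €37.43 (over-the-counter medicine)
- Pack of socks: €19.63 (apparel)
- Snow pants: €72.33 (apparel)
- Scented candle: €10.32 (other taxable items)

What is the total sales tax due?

€0.72

Vitamin D (90 ct) €16.47: over-the-counter medicine → 0% → €0.00
Eye drops €12.08: over-the-counter medicine → 0% → €0.00
Adhesive bandages €8.27: over-the-counter medicine → 0% → €0.00
Dress shirt €36.68: apparel, buyer-exempt → 0% → €0.00
Throat lozenges €7.30: over-the-counter medicine → 0% → €0.00
First-aid kit €37.43: over-the-counter medicine → 0% → €0.00
Pack of socks €19.63: apparel, buyer-exempt → 0% → €0.00
Snow pants €72.33: apparel, buyer-exempt → 0% → €0.00
Scented candle €10.32: other taxable items → 7% → €0.72
Total tax = €0.72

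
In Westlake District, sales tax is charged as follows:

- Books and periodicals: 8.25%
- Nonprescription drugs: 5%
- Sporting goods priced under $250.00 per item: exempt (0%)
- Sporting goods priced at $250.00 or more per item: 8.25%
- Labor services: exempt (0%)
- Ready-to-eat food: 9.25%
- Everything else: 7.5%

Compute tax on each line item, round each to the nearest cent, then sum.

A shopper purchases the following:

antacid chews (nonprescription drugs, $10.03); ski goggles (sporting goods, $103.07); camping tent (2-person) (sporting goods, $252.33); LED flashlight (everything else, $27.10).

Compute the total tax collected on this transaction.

$23.35

Antacid chews $10.03: nonprescription drugs → 5% → $0.50
Ski goggles $103.07: sporting goods, under $250.00 → 0% → $0.00
Camping tent (2-person) $252.33: sporting goods, $250.00 or more → 8.25% → $20.82
LED flashlight $27.10: everything else → 7.5% → $2.03
Total tax = $0.50 + $20.82 + $2.03 = $23.35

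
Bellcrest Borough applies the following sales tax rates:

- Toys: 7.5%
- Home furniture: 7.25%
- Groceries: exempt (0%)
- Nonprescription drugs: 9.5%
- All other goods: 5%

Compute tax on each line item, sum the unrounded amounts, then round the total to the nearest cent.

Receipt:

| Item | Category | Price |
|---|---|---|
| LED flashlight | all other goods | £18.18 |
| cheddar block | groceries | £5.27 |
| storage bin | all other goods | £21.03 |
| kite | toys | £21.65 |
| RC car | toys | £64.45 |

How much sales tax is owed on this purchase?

LED flashlight £18.18: all other goods → 5% → £0.909
Cheddar block £5.27: groceries → 0% → £0.00
Storage bin £21.03: all other goods → 5% → £1.0515
Kite £21.65: toys → 7.5% → £1.62375
RC car £64.45: toys → 7.5% → £4.83375
Unrounded tax sum = £8.418 → £8.42

£8.42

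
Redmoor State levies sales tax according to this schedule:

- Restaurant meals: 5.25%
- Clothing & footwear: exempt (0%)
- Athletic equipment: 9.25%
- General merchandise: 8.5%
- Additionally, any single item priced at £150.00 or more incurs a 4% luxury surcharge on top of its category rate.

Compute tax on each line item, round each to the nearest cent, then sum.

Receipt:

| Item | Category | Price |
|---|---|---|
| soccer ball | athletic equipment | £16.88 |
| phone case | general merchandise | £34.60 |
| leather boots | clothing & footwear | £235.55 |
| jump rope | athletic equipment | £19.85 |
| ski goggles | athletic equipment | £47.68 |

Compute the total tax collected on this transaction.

Soccer ball £16.88: athletic equipment → 9.25% → £1.56
Phone case £34.60: general merchandise → 8.5% → £2.94
Leather boots £235.55: clothing & footwear → 0% + 4% surcharge = 4% → £9.42
Jump rope £19.85: athletic equipment → 9.25% → £1.84
Ski goggles £47.68: athletic equipment → 9.25% → £4.41
Total tax = £1.56 + £2.94 + £9.42 + £1.84 + £4.41 = £20.17

£20.17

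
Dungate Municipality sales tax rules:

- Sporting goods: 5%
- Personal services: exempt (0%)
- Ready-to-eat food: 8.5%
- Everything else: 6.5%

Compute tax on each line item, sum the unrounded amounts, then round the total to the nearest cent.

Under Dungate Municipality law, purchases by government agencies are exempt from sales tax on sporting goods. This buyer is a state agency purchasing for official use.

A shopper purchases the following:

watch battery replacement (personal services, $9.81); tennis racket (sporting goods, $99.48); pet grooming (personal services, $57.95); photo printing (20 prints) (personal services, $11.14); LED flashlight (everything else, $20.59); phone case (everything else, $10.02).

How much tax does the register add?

Watch battery replacement $9.81: personal services → 0% → $0.00
Tennis racket $99.48: sporting goods, buyer-exempt → 0% → $0.00
Pet grooming $57.95: personal services → 0% → $0.00
Photo printing (20 prints) $11.14: personal services → 0% → $0.00
LED flashlight $20.59: everything else → 6.5% → $1.33835
Phone case $10.02: everything else → 6.5% → $0.6513
Unrounded tax sum = $1.98965 → $1.99

$1.99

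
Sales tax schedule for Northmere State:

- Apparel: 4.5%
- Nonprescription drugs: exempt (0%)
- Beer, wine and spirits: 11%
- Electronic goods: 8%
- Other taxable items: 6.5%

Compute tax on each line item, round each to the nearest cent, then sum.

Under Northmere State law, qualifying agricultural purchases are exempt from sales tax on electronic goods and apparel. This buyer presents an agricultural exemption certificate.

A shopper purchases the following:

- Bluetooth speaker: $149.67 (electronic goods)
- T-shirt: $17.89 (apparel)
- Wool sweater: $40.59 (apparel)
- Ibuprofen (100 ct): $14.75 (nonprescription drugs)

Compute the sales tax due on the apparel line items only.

T-shirt $17.89: apparel, buyer-exempt → 0% → $0.00
Wool sweater $40.59: apparel, buyer-exempt → 0% → $0.00
Tax on apparel = $0.00 + $0.00 = $0.00

$0.00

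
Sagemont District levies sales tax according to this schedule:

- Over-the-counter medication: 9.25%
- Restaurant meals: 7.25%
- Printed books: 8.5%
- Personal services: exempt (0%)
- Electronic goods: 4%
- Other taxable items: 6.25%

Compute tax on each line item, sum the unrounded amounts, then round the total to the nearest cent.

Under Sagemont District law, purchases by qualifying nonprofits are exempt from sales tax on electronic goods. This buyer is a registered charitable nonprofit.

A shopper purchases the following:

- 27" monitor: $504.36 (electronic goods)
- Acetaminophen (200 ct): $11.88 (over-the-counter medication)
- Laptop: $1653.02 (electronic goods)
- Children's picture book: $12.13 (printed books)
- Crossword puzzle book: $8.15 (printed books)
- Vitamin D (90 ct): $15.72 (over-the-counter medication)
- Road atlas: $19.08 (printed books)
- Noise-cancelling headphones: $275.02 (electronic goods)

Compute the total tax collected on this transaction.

$5.90

27" monitor $504.36: electronic goods, buyer-exempt → 0% → $0.00
Acetaminophen (200 ct) $11.88: over-the-counter medication → 9.25% → $1.0989
Laptop $1653.02: electronic goods, buyer-exempt → 0% → $0.00
Children's picture book $12.13: printed books → 8.5% → $1.03105
Crossword puzzle book $8.15: printed books → 8.5% → $0.69275
Vitamin D (90 ct) $15.72: over-the-counter medication → 9.25% → $1.4541
Road atlas $19.08: printed books → 8.5% → $1.6218
Noise-cancelling headphones $275.02: electronic goods, buyer-exempt → 0% → $0.00
Unrounded tax sum = $5.8986 → $5.90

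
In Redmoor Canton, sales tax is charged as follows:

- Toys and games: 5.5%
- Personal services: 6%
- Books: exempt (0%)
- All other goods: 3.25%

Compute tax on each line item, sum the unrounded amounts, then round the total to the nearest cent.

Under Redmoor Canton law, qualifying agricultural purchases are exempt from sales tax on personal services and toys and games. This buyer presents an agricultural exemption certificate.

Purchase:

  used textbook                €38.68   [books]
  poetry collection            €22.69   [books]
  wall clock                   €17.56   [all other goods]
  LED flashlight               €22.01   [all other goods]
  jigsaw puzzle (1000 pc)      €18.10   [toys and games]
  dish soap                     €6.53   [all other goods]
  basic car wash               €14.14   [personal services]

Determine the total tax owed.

Used textbook €38.68: books → 0% → €0.00
Poetry collection €22.69: books → 0% → €0.00
Wall clock €17.56: all other goods → 3.25% → €0.5707
LED flashlight €22.01: all other goods → 3.25% → €0.715325
Jigsaw puzzle (1000 pc) €18.10: toys and games, buyer-exempt → 0% → €0.00
Dish soap €6.53: all other goods → 3.25% → €0.212225
Basic car wash €14.14: personal services, buyer-exempt → 0% → €0.00
Unrounded tax sum = €1.49825 → €1.50

€1.50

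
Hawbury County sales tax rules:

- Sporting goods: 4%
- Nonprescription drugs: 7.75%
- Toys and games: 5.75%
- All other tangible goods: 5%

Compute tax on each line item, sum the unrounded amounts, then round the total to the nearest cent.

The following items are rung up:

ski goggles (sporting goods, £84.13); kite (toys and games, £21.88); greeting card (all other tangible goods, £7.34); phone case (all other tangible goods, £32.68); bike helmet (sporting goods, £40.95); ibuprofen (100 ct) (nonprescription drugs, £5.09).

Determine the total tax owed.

£8.66

Ski goggles £84.13: sporting goods → 4% → £3.3652
Kite £21.88: toys and games → 5.75% → £1.2581
Greeting card £7.34: all other tangible goods → 5% → £0.367
Phone case £32.68: all other tangible goods → 5% → £1.634
Bike helmet £40.95: sporting goods → 4% → £1.638
Ibuprofen (100 ct) £5.09: nonprescription drugs → 7.75% → £0.394475
Unrounded tax sum = £8.656775 → £8.66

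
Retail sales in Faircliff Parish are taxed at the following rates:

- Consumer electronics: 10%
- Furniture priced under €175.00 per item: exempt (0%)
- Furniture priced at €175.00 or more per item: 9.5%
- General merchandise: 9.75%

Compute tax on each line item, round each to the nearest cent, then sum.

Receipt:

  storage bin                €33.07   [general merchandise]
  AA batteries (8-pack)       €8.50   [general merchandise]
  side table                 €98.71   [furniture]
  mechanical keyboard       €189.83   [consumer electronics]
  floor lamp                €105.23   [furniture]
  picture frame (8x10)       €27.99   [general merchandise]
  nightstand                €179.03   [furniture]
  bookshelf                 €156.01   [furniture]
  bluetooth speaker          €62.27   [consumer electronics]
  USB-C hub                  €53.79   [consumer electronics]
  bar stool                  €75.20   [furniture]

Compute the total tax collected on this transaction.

Storage bin €33.07: general merchandise → 9.75% → €3.22
AA batteries (8-pack) €8.50: general merchandise → 9.75% → €0.83
Side table €98.71: furniture, under €175.00 → 0% → €0.00
Mechanical keyboard €189.83: consumer electronics → 10% → €18.98
Floor lamp €105.23: furniture, under €175.00 → 0% → €0.00
Picture frame (8x10) €27.99: general merchandise → 9.75% → €2.73
Nightstand €179.03: furniture, €175.00 or more → 9.5% → €17.01
Bookshelf €156.01: furniture, under €175.00 → 0% → €0.00
Bluetooth speaker €62.27: consumer electronics → 10% → €6.23
USB-C hub €53.79: consumer electronics → 10% → €5.38
Bar stool €75.20: furniture, under €175.00 → 0% → €0.00
Total tax = €3.22 + €0.83 + €18.98 + €2.73 + €17.01 + €6.23 + €5.38 = €54.38

€54.38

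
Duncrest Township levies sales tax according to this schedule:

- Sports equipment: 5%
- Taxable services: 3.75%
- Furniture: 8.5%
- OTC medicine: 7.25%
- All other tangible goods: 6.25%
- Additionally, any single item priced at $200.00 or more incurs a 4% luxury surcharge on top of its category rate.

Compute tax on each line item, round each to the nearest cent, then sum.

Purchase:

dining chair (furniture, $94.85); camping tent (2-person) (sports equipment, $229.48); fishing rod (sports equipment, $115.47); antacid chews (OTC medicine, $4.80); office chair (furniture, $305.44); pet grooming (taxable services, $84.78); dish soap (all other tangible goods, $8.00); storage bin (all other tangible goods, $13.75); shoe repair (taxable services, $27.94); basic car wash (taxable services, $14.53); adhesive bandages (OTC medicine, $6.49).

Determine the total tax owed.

$79.61

Dining chair $94.85: furniture → 8.5% → $8.06
Camping tent (2-person) $229.48: sports equipment → 5% + 4% surcharge = 9% → $20.65
Fishing rod $115.47: sports equipment → 5% → $5.77
Antacid chews $4.80: OTC medicine → 7.25% → $0.35
Office chair $305.44: furniture → 8.5% + 4% surcharge = 12.5% → $38.18
Pet grooming $84.78: taxable services → 3.75% → $3.18
Dish soap $8.00: all other tangible goods → 6.25% → $0.50
Storage bin $13.75: all other tangible goods → 6.25% → $0.86
Shoe repair $27.94: taxable services → 3.75% → $1.05
Basic car wash $14.53: taxable services → 3.75% → $0.54
Adhesive bandages $6.49: OTC medicine → 7.25% → $0.47
Total tax = $8.06 + $20.65 + $5.77 + $0.35 + $38.18 + $3.18 + $0.50 + $0.86 + $1.05 + $0.54 + $0.47 = $79.61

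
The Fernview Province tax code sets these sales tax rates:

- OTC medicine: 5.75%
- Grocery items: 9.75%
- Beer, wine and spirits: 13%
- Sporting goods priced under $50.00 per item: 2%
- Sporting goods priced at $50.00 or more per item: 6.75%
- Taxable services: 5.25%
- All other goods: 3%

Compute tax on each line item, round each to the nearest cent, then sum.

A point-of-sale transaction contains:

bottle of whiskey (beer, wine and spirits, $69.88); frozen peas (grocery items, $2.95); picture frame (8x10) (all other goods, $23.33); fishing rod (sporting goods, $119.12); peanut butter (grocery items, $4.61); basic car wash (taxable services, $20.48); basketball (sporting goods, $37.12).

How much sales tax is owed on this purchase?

Bottle of whiskey $69.88: beer, wine and spirits → 13% → $9.08
Frozen peas $2.95: grocery items → 9.75% → $0.29
Picture frame (8x10) $23.33: all other goods → 3% → $0.70
Fishing rod $119.12: sporting goods, $50.00 or more → 6.75% → $8.04
Peanut butter $4.61: grocery items → 9.75% → $0.45
Basic car wash $20.48: taxable services → 5.25% → $1.08
Basketball $37.12: sporting goods, under $50.00 → 2% → $0.74
Total tax = $9.08 + $0.29 + $0.70 + $8.04 + $0.45 + $1.08 + $0.74 = $20.38

$20.38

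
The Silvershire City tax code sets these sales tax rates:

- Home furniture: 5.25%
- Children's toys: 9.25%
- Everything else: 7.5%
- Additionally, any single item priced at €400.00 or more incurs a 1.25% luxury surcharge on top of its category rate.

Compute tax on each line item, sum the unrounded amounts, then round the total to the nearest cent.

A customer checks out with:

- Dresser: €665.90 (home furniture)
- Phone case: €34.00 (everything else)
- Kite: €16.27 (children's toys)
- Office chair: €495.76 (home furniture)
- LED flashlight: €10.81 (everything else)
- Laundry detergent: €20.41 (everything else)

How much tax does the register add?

€81.90

Dresser €665.90: home furniture → 5.25% + 1.25% surcharge = 6.5% → €43.2835
Phone case €34.00: everything else → 7.5% → €2.55
Kite €16.27: children's toys → 9.25% → €1.504975
Office chair €495.76: home furniture → 5.25% + 1.25% surcharge = 6.5% → €32.2244
LED flashlight €10.81: everything else → 7.5% → €0.81075
Laundry detergent €20.41: everything else → 7.5% → €1.53075
Unrounded tax sum = €81.904375 → €81.90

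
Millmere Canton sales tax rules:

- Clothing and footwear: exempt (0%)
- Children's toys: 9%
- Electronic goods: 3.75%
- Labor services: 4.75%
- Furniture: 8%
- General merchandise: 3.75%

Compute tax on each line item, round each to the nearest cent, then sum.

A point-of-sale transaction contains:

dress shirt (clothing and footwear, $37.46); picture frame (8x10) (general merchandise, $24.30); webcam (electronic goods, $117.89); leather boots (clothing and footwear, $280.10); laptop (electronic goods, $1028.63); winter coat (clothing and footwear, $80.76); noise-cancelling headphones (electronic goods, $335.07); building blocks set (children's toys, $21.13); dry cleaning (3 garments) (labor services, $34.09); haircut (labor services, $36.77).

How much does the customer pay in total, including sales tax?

Dress shirt $37.46: clothing and footwear → 0% → $0.00
Picture frame (8x10) $24.30: general merchandise → 3.75% → $0.91
Webcam $117.89: electronic goods → 3.75% → $4.42
Leather boots $280.10: clothing and footwear → 0% → $0.00
Laptop $1028.63: electronic goods → 3.75% → $38.57
Winter coat $80.76: clothing and footwear → 0% → $0.00
Noise-cancelling headphones $335.07: electronic goods → 3.75% → $12.57
Building blocks set $21.13: children's toys → 9% → $1.90
Dry cleaning (3 garments) $34.09: labor services → 4.75% → $1.62
Haircut $36.77: labor services → 4.75% → $1.75
Subtotal = $1996.20; tax = $61.74; total due = $2057.94

$2057.94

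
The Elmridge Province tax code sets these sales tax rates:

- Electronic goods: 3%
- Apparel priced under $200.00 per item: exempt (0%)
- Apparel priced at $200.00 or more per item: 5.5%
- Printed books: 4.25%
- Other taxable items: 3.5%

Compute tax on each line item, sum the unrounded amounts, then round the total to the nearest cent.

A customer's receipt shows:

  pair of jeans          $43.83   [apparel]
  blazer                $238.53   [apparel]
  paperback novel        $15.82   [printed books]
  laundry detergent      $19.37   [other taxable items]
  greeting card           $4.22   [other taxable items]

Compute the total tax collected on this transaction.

$14.62

Pair of jeans $43.83: apparel, under $200.00 → 0% → $0.00
Blazer $238.53: apparel, $200.00 or more → 5.5% → $13.11915
Paperback novel $15.82: printed books → 4.25% → $0.67235
Laundry detergent $19.37: other taxable items → 3.5% → $0.67795
Greeting card $4.22: other taxable items → 3.5% → $0.1477
Unrounded tax sum = $14.61715 → $14.62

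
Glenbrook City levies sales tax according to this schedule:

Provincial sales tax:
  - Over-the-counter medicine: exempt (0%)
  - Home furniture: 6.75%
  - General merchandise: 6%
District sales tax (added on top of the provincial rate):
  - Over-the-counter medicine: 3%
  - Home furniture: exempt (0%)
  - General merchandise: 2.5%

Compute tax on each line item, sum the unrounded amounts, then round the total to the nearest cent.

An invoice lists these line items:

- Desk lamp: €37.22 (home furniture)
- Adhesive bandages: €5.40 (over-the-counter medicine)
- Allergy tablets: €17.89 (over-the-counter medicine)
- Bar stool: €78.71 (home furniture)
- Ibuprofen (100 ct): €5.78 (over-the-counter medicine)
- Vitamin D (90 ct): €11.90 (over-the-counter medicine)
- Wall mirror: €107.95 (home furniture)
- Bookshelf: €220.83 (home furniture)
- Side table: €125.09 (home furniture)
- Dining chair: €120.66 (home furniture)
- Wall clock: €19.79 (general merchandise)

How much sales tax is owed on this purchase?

Desk lamp €37.22: home furniture → 6.75% + 0% district = 6.75% → €2.51235
Adhesive bandages €5.40: over-the-counter medicine → 0% + 3% district = 3% → €0.162
Allergy tablets €17.89: over-the-counter medicine → 0% + 3% district = 3% → €0.5367
Bar stool €78.71: home furniture → 6.75% + 0% district = 6.75% → €5.312925
Ibuprofen (100 ct) €5.78: over-the-counter medicine → 0% + 3% district = 3% → €0.1734
Vitamin D (90 ct) €11.90: over-the-counter medicine → 0% + 3% district = 3% → €0.357
Wall mirror €107.95: home furniture → 6.75% + 0% district = 6.75% → €7.286625
Bookshelf €220.83: home furniture → 6.75% + 0% district = 6.75% → €14.906025
Side table €125.09: home furniture → 6.75% + 0% district = 6.75% → €8.443575
Dining chair €120.66: home furniture → 6.75% + 0% district = 6.75% → €8.14455
Wall clock €19.79: general merchandise → 6% + 2.5% district = 8.5% → €1.68215
Unrounded tax sum = €49.5173 → €49.52

€49.52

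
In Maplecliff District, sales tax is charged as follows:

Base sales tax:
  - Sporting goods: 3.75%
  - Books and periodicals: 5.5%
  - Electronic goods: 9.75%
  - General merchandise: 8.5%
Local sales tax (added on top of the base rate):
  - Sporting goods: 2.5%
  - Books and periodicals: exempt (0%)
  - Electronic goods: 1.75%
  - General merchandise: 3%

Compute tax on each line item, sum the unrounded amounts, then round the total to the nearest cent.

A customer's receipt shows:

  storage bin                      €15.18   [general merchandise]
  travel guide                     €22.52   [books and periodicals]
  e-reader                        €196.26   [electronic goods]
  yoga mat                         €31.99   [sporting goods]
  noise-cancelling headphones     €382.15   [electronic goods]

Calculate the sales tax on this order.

Storage bin €15.18: general merchandise → 8.5% + 3% local = 11.5% → €1.7457
Travel guide €22.52: books and periodicals → 5.5% + 0% local = 5.5% → €1.2386
E-reader €196.26: electronic goods → 9.75% + 1.75% local = 11.5% → €22.5699
Yoga mat €31.99: sporting goods → 3.75% + 2.5% local = 6.25% → €1.999375
Noise-cancelling headphones €382.15: electronic goods → 9.75% + 1.75% local = 11.5% → €43.94725
Unrounded tax sum = €71.500825 → €71.50

€71.50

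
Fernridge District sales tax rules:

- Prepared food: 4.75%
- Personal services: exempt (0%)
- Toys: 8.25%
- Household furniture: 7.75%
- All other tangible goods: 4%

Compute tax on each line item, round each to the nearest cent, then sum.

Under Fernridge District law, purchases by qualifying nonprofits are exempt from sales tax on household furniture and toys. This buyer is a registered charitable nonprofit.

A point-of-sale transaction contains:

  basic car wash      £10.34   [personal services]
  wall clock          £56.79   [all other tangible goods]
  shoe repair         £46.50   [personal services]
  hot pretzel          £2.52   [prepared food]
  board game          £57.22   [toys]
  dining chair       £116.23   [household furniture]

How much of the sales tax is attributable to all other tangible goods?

Wall clock £56.79: all other tangible goods → 4% → £2.27
Tax on all other tangible goods = £2.27

£2.27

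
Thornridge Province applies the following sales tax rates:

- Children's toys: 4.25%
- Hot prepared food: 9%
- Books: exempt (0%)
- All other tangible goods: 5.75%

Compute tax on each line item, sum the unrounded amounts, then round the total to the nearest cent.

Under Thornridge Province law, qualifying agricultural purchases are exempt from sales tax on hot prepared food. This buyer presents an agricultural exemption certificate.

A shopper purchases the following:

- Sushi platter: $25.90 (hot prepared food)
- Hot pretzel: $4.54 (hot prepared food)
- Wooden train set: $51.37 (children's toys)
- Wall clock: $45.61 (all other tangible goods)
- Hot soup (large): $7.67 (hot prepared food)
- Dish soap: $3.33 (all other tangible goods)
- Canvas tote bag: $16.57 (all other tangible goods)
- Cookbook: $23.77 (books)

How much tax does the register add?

$5.95

Sushi platter $25.90: hot prepared food, buyer-exempt → 0% → $0.00
Hot pretzel $4.54: hot prepared food, buyer-exempt → 0% → $0.00
Wooden train set $51.37: children's toys → 4.25% → $2.183225
Wall clock $45.61: all other tangible goods → 5.75% → $2.622575
Hot soup (large) $7.67: hot prepared food, buyer-exempt → 0% → $0.00
Dish soap $3.33: all other tangible goods → 5.75% → $0.191475
Canvas tote bag $16.57: all other tangible goods → 5.75% → $0.952775
Cookbook $23.77: books → 0% → $0.00
Unrounded tax sum = $5.95005 → $5.95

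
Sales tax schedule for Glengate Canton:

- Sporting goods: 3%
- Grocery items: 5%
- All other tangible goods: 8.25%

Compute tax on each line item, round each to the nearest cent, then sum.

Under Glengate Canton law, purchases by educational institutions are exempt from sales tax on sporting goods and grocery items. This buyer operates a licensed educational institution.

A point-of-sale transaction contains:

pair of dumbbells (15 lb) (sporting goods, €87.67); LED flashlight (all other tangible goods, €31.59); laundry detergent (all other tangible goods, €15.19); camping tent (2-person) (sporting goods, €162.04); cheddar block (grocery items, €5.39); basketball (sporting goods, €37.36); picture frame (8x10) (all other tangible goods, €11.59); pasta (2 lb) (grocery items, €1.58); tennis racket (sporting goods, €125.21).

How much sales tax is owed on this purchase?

Pair of dumbbells (15 lb) €87.67: sporting goods, buyer-exempt → 0% → €0.00
LED flashlight €31.59: all other tangible goods → 8.25% → €2.61
Laundry detergent €15.19: all other tangible goods → 8.25% → €1.25
Camping tent (2-person) €162.04: sporting goods, buyer-exempt → 0% → €0.00
Cheddar block €5.39: grocery items, buyer-exempt → 0% → €0.00
Basketball €37.36: sporting goods, buyer-exempt → 0% → €0.00
Picture frame (8x10) €11.59: all other tangible goods → 8.25% → €0.96
Pasta (2 lb) €1.58: grocery items, buyer-exempt → 0% → €0.00
Tennis racket €125.21: sporting goods, buyer-exempt → 0% → €0.00
Total tax = €2.61 + €1.25 + €0.96 = €4.82

€4.82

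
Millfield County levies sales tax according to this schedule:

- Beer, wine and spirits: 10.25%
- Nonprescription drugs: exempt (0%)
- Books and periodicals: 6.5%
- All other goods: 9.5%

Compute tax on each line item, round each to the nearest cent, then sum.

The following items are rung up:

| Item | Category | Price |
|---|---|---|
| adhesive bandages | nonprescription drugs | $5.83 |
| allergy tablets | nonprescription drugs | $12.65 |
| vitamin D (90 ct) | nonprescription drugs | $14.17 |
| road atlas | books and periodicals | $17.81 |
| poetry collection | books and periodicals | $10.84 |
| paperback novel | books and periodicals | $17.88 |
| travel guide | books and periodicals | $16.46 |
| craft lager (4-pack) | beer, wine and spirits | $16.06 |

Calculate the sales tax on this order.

$5.74

Adhesive bandages $5.83: nonprescription drugs → 0% → $0.00
Allergy tablets $12.65: nonprescription drugs → 0% → $0.00
Vitamin D (90 ct) $14.17: nonprescription drugs → 0% → $0.00
Road atlas $17.81: books and periodicals → 6.5% → $1.16
Poetry collection $10.84: books and periodicals → 6.5% → $0.70
Paperback novel $17.88: books and periodicals → 6.5% → $1.16
Travel guide $16.46: books and periodicals → 6.5% → $1.07
Craft lager (4-pack) $16.06: beer, wine and spirits → 10.25% → $1.65
Total tax = $1.16 + $0.70 + $1.16 + $1.07 + $1.65 = $5.74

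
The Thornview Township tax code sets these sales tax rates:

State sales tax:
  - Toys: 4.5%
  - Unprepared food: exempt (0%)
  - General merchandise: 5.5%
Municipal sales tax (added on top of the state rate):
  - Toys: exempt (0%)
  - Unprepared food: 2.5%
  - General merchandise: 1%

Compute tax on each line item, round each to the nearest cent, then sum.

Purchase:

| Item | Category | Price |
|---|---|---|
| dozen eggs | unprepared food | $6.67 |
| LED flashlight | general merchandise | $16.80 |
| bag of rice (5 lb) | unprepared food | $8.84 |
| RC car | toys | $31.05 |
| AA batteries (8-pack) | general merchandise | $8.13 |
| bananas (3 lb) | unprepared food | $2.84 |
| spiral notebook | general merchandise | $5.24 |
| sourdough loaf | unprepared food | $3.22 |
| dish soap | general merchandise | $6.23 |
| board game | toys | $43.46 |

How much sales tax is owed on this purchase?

$6.26

Dozen eggs $6.67: unprepared food → 0% + 2.5% municipal = 2.5% → $0.17
LED flashlight $16.80: general merchandise → 5.5% + 1% municipal = 6.5% → $1.09
Bag of rice (5 lb) $8.84: unprepared food → 0% + 2.5% municipal = 2.5% → $0.22
RC car $31.05: toys → 4.5% + 0% municipal = 4.5% → $1.40
AA batteries (8-pack) $8.13: general merchandise → 5.5% + 1% municipal = 6.5% → $0.53
Bananas (3 lb) $2.84: unprepared food → 0% + 2.5% municipal = 2.5% → $0.07
Spiral notebook $5.24: general merchandise → 5.5% + 1% municipal = 6.5% → $0.34
Sourdough loaf $3.22: unprepared food → 0% + 2.5% municipal = 2.5% → $0.08
Dish soap $6.23: general merchandise → 5.5% + 1% municipal = 6.5% → $0.40
Board game $43.46: toys → 4.5% + 0% municipal = 4.5% → $1.96
Total tax = $0.17 + $1.09 + $0.22 + $1.40 + $0.53 + $0.07 + $0.34 + $0.08 + $0.40 + $1.96 = $6.26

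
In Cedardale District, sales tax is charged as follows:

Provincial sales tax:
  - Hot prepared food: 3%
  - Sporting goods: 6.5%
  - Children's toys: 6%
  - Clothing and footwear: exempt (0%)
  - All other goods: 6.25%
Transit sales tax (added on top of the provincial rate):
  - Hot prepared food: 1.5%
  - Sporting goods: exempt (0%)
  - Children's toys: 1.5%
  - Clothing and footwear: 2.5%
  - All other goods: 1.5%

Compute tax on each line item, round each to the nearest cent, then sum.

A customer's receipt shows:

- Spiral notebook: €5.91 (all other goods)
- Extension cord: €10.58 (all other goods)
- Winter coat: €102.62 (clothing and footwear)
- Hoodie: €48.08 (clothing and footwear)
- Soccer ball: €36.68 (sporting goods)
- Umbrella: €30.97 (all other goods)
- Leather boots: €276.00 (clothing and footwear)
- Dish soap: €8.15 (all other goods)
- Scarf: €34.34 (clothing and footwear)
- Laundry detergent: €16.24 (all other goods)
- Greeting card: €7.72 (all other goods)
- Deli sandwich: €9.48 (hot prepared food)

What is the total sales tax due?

€20.51

Spiral notebook €5.91: all other goods → 6.25% + 1.5% transit = 7.75% → €0.46
Extension cord €10.58: all other goods → 6.25% + 1.5% transit = 7.75% → €0.82
Winter coat €102.62: clothing and footwear → 0% + 2.5% transit = 2.5% → €2.57
Hoodie €48.08: clothing and footwear → 0% + 2.5% transit = 2.5% → €1.20
Soccer ball €36.68: sporting goods → 6.5% + 0% transit = 6.5% → €2.38
Umbrella €30.97: all other goods → 6.25% + 1.5% transit = 7.75% → €2.40
Leather boots €276.00: clothing and footwear → 0% + 2.5% transit = 2.5% → €6.90
Dish soap €8.15: all other goods → 6.25% + 1.5% transit = 7.75% → €0.63
Scarf €34.34: clothing and footwear → 0% + 2.5% transit = 2.5% → €0.86
Laundry detergent €16.24: all other goods → 6.25% + 1.5% transit = 7.75% → €1.26
Greeting card €7.72: all other goods → 6.25% + 1.5% transit = 7.75% → €0.60
Deli sandwich €9.48: hot prepared food → 3% + 1.5% transit = 4.5% → €0.43
Total tax = €0.46 + €0.82 + €2.57 + €1.20 + €2.38 + €2.40 + €6.90 + €0.63 + €0.86 + €1.26 + €0.60 + €0.43 = €20.51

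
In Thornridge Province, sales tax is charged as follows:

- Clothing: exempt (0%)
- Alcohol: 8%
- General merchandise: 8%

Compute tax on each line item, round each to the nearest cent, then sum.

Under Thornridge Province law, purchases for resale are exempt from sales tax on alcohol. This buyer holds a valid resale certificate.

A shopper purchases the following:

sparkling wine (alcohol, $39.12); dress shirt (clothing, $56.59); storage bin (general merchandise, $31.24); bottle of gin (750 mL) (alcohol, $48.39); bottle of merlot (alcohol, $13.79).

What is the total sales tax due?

Sparkling wine $39.12: alcohol, buyer-exempt → 0% → $0.00
Dress shirt $56.59: clothing → 0% → $0.00
Storage bin $31.24: general merchandise → 8% → $2.50
Bottle of gin (750 mL) $48.39: alcohol, buyer-exempt → 0% → $0.00
Bottle of merlot $13.79: alcohol, buyer-exempt → 0% → $0.00
Total tax = $2.50

$2.50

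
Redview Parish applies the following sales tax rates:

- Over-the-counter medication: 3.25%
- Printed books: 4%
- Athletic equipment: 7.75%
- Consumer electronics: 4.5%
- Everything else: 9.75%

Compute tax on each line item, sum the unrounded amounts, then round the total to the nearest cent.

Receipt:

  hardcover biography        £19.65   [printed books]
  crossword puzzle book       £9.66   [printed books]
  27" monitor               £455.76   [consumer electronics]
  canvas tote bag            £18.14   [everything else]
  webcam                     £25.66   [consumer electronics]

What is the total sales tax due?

Hardcover biography £19.65: printed books → 4% → £0.786
Crossword puzzle book £9.66: printed books → 4% → £0.3864
27" monitor £455.76: consumer electronics → 4.5% → £20.5092
Canvas tote bag £18.14: everything else → 9.75% → £1.76865
Webcam £25.66: consumer electronics → 4.5% → £1.1547
Unrounded tax sum = £24.60495 → £24.60

£24.60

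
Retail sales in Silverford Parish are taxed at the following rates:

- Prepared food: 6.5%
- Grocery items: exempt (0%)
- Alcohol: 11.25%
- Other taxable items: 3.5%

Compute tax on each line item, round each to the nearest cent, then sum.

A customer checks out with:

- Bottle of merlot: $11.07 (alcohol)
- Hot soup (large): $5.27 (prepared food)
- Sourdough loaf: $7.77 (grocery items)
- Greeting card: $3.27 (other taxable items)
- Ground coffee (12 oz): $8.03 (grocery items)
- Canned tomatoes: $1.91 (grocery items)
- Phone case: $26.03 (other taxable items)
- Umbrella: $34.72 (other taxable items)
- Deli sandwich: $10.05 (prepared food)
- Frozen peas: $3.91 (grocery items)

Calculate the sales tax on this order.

$4.48

Bottle of merlot $11.07: alcohol → 11.25% → $1.25
Hot soup (large) $5.27: prepared food → 6.5% → $0.34
Sourdough loaf $7.77: grocery items → 0% → $0.00
Greeting card $3.27: other taxable items → 3.5% → $0.11
Ground coffee (12 oz) $8.03: grocery items → 0% → $0.00
Canned tomatoes $1.91: grocery items → 0% → $0.00
Phone case $26.03: other taxable items → 3.5% → $0.91
Umbrella $34.72: other taxable items → 3.5% → $1.22
Deli sandwich $10.05: prepared food → 6.5% → $0.65
Frozen peas $3.91: grocery items → 0% → $0.00
Total tax = $1.25 + $0.34 + $0.11 + $0.91 + $1.22 + $0.65 = $4.48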